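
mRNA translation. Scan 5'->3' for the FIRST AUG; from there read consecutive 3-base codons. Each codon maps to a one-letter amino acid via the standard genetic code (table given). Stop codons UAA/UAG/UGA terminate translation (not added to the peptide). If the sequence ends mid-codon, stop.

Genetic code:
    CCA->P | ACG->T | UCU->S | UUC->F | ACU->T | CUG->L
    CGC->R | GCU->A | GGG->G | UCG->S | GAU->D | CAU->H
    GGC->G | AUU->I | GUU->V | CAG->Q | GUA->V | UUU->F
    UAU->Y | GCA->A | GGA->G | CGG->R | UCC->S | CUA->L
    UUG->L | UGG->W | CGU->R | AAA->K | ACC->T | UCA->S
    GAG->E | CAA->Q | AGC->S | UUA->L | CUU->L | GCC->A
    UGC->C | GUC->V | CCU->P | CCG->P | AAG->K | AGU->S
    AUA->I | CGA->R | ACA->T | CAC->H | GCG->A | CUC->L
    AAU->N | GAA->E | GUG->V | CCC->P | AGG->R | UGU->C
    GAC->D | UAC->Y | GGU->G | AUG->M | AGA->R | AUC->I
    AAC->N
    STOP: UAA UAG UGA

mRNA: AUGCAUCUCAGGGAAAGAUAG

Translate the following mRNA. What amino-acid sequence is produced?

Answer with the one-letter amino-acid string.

Answer: MHLRER

Derivation:
start AUG at pos 0
pos 0: AUG -> M; peptide=M
pos 3: CAU -> H; peptide=MH
pos 6: CUC -> L; peptide=MHL
pos 9: AGG -> R; peptide=MHLR
pos 12: GAA -> E; peptide=MHLRE
pos 15: AGA -> R; peptide=MHLRER
pos 18: UAG -> STOP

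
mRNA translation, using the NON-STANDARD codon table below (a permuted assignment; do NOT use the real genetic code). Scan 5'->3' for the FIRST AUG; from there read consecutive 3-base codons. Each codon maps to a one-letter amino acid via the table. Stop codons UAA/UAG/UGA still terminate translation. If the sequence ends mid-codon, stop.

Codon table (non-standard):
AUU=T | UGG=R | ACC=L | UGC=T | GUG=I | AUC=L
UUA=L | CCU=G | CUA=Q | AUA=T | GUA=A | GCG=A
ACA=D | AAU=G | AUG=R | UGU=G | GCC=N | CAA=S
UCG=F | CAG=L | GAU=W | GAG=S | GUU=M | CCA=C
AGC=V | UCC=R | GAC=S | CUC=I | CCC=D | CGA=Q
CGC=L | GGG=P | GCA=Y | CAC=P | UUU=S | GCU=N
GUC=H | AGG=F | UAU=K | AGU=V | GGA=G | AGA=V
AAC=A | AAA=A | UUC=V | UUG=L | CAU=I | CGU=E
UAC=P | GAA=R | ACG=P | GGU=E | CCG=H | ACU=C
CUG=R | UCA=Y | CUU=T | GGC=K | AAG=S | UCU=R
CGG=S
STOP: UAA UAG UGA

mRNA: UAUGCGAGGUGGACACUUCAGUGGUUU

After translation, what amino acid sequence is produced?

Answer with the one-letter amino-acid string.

Answer: RQEGPVVE

Derivation:
start AUG at pos 1
pos 1: AUG -> R; peptide=R
pos 4: CGA -> Q; peptide=RQ
pos 7: GGU -> E; peptide=RQE
pos 10: GGA -> G; peptide=RQEG
pos 13: CAC -> P; peptide=RQEGP
pos 16: UUC -> V; peptide=RQEGPV
pos 19: AGU -> V; peptide=RQEGPVV
pos 22: GGU -> E; peptide=RQEGPVVE
pos 25: only 2 nt remain (<3), stop (end of mRNA)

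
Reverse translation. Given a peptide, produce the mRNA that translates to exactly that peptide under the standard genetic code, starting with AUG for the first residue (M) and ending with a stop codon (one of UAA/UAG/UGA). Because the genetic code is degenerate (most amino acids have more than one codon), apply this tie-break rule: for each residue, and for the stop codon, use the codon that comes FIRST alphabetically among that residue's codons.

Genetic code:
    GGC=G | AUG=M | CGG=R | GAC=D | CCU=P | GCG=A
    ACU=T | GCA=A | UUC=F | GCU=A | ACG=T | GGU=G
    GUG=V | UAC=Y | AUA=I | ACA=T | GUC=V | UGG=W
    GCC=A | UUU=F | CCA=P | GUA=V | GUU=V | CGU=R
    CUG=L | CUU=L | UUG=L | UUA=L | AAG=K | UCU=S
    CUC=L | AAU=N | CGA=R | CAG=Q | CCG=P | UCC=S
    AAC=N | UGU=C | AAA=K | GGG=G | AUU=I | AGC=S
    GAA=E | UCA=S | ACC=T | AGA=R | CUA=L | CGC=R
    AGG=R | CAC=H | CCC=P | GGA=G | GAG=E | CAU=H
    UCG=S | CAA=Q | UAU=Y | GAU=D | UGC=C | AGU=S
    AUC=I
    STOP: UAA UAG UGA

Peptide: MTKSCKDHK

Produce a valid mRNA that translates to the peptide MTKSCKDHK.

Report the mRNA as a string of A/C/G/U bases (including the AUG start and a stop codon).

Answer: mRNA: AUGACAAAAAGCUGCAAAGACCACAAAUAA

Derivation:
residue 1: M -> AUG (start codon)
residue 2: T codons sorted = ACA,ACC,ACG,ACU -> pick first = ACA
residue 3: K codons sorted = AAA,AAG -> pick first = AAA
residue 4: S codons sorted = AGC,AGU,UCA,UCC,UCG,UCU -> pick first = AGC
residue 5: C codons sorted = UGC,UGU -> pick first = UGC
residue 6: K codons sorted = AAA,AAG -> pick first = AAA
residue 7: D codons sorted = GAC,GAU -> pick first = GAC
residue 8: H codons sorted = CAC,CAU -> pick first = CAC
residue 9: K codons sorted = AAA,AAG -> pick first = AAA
terminator: stop codons sorted = UAA,UAG,UGA -> pick first = UAA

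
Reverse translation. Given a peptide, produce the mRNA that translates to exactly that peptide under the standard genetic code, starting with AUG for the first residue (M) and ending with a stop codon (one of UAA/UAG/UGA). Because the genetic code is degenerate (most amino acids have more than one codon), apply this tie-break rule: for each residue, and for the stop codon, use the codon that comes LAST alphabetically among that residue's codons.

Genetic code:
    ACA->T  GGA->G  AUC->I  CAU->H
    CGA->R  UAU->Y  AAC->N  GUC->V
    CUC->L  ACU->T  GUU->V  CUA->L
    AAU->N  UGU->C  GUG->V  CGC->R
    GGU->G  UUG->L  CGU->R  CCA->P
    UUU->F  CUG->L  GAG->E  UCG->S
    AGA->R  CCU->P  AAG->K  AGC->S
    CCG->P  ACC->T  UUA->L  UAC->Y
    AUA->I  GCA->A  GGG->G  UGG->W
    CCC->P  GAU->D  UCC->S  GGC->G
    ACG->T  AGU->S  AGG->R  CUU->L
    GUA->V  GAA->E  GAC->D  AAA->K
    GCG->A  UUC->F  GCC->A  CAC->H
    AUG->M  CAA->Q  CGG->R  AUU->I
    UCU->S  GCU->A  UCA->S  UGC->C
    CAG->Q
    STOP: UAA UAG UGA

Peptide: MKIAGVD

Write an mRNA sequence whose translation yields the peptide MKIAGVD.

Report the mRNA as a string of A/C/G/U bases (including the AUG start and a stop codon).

Answer: mRNA: AUGAAGAUUGCUGGUGUUGAUUGA

Derivation:
residue 1: M -> AUG (start codon)
residue 2: K codons sorted = AAA,AAG -> pick last = AAG
residue 3: I codons sorted = AUA,AUC,AUU -> pick last = AUU
residue 4: A codons sorted = GCA,GCC,GCG,GCU -> pick last = GCU
residue 5: G codons sorted = GGA,GGC,GGG,GGU -> pick last = GGU
residue 6: V codons sorted = GUA,GUC,GUG,GUU -> pick last = GUU
residue 7: D codons sorted = GAC,GAU -> pick last = GAU
terminator: stop codons sorted = UAA,UAG,UGA -> pick last = UGA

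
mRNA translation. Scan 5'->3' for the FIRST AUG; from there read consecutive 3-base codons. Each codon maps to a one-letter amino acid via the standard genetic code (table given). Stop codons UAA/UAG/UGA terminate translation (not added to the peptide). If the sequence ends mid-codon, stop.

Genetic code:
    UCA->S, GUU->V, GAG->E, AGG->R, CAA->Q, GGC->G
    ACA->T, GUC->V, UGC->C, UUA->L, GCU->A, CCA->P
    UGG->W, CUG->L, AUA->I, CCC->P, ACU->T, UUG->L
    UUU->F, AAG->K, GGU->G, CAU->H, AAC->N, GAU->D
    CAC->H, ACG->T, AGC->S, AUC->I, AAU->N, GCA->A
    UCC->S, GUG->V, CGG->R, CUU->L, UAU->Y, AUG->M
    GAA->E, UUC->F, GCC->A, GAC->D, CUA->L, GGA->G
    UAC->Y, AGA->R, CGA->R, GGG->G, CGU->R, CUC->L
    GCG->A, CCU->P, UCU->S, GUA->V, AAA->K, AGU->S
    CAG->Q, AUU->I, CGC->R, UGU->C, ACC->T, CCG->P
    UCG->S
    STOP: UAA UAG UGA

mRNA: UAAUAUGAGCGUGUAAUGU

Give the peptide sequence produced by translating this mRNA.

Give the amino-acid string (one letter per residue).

start AUG at pos 4
pos 4: AUG -> M; peptide=M
pos 7: AGC -> S; peptide=MS
pos 10: GUG -> V; peptide=MSV
pos 13: UAA -> STOP

Answer: MSV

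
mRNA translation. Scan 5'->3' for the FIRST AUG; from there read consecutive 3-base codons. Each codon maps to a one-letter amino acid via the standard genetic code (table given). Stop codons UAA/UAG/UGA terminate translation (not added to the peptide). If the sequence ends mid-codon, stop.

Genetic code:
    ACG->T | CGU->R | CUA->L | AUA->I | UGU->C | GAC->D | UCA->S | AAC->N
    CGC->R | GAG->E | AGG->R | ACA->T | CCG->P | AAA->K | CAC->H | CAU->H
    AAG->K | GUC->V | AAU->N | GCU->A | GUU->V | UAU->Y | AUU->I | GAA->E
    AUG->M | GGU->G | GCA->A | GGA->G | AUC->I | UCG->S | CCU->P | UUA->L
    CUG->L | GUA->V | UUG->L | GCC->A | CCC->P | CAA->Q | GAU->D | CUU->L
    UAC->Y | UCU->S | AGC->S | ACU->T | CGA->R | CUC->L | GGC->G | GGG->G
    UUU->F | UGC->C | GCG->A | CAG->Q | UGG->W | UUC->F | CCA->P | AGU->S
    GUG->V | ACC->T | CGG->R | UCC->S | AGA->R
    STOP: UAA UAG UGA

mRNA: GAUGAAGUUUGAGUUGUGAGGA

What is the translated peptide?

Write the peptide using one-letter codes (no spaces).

Answer: MKFEL

Derivation:
start AUG at pos 1
pos 1: AUG -> M; peptide=M
pos 4: AAG -> K; peptide=MK
pos 7: UUU -> F; peptide=MKF
pos 10: GAG -> E; peptide=MKFE
pos 13: UUG -> L; peptide=MKFEL
pos 16: UGA -> STOP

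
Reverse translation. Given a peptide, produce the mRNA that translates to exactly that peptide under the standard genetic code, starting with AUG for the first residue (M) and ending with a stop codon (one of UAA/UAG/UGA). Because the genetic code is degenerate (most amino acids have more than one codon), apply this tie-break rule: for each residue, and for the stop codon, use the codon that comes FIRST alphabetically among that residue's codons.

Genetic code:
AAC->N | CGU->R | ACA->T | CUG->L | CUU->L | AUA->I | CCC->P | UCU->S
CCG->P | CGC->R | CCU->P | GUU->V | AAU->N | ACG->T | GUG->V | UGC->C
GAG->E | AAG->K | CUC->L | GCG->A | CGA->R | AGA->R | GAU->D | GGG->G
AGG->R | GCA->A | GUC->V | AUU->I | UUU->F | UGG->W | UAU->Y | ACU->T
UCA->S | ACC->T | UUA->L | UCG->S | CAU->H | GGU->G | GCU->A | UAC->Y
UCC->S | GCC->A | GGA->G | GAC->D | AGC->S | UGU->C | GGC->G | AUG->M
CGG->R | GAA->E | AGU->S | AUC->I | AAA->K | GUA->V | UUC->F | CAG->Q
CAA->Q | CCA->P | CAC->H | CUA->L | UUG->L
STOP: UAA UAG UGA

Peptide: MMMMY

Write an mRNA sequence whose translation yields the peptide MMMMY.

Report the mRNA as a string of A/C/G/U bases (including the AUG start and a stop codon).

residue 1: M -> AUG (start codon)
residue 2: M -> AUG (only codon)
residue 3: M -> AUG (only codon)
residue 4: M -> AUG (only codon)
residue 5: Y codons sorted = UAC,UAU -> pick first = UAC
terminator: stop codons sorted = UAA,UAG,UGA -> pick first = UAA

Answer: mRNA: AUGAUGAUGAUGUACUAA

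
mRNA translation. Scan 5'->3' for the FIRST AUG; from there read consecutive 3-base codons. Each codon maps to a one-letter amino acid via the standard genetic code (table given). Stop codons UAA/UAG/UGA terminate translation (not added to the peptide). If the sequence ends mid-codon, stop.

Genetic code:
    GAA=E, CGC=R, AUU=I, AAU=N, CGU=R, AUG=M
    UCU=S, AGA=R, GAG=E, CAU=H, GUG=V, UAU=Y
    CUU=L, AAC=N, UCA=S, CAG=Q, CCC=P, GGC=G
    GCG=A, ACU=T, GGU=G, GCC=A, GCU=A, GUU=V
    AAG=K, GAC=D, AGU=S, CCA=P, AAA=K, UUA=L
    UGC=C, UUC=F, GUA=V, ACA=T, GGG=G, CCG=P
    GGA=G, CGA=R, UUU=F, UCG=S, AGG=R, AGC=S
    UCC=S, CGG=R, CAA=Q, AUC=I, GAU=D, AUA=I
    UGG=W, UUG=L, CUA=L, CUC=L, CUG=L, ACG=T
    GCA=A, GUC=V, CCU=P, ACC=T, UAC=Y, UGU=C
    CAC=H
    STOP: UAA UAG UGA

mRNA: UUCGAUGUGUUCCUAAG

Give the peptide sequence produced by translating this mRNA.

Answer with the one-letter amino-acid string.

Answer: MCS

Derivation:
start AUG at pos 4
pos 4: AUG -> M; peptide=M
pos 7: UGU -> C; peptide=MC
pos 10: UCC -> S; peptide=MCS
pos 13: UAA -> STOP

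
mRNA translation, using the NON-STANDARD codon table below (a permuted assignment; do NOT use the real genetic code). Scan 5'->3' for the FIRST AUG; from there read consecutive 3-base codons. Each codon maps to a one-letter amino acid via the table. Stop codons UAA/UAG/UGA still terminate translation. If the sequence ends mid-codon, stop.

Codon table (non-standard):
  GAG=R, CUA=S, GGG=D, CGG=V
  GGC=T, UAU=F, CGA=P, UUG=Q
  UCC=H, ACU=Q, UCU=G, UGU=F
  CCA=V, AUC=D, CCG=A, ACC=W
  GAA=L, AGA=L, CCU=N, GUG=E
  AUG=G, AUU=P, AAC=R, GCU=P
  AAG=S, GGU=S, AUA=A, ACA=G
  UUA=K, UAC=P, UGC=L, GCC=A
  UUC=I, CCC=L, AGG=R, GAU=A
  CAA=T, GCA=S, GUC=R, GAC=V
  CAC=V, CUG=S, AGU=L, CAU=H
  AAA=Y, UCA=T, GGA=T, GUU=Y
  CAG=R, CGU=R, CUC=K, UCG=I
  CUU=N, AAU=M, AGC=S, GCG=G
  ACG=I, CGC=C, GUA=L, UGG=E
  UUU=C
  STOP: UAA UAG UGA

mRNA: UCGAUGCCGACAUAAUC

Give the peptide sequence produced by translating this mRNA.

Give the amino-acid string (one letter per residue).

Answer: GAG

Derivation:
start AUG at pos 3
pos 3: AUG -> G; peptide=G
pos 6: CCG -> A; peptide=GA
pos 9: ACA -> G; peptide=GAG
pos 12: UAA -> STOP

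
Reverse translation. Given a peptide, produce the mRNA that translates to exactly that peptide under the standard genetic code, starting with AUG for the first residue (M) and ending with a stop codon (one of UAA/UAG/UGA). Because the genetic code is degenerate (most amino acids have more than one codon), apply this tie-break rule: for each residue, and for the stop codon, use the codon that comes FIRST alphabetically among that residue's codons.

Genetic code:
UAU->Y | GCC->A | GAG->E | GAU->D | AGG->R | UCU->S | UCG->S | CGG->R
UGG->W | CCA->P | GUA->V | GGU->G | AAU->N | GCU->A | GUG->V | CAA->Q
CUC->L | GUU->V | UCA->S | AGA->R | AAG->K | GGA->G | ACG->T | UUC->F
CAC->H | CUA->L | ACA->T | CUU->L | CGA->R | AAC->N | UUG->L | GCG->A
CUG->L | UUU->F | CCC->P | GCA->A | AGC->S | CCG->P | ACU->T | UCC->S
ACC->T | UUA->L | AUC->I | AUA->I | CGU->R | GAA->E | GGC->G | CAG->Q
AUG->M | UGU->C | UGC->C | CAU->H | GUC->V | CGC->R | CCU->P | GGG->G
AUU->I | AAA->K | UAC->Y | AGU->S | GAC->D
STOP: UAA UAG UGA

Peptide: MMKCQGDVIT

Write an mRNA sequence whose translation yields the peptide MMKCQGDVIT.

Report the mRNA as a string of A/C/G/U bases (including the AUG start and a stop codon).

Answer: mRNA: AUGAUGAAAUGCCAAGGAGACGUAAUAACAUAA

Derivation:
residue 1: M -> AUG (start codon)
residue 2: M -> AUG (only codon)
residue 3: K codons sorted = AAA,AAG -> pick first = AAA
residue 4: C codons sorted = UGC,UGU -> pick first = UGC
residue 5: Q codons sorted = CAA,CAG -> pick first = CAA
residue 6: G codons sorted = GGA,GGC,GGG,GGU -> pick first = GGA
residue 7: D codons sorted = GAC,GAU -> pick first = GAC
residue 8: V codons sorted = GUA,GUC,GUG,GUU -> pick first = GUA
residue 9: I codons sorted = AUA,AUC,AUU -> pick first = AUA
residue 10: T codons sorted = ACA,ACC,ACG,ACU -> pick first = ACA
terminator: stop codons sorted = UAA,UAG,UGA -> pick first = UAA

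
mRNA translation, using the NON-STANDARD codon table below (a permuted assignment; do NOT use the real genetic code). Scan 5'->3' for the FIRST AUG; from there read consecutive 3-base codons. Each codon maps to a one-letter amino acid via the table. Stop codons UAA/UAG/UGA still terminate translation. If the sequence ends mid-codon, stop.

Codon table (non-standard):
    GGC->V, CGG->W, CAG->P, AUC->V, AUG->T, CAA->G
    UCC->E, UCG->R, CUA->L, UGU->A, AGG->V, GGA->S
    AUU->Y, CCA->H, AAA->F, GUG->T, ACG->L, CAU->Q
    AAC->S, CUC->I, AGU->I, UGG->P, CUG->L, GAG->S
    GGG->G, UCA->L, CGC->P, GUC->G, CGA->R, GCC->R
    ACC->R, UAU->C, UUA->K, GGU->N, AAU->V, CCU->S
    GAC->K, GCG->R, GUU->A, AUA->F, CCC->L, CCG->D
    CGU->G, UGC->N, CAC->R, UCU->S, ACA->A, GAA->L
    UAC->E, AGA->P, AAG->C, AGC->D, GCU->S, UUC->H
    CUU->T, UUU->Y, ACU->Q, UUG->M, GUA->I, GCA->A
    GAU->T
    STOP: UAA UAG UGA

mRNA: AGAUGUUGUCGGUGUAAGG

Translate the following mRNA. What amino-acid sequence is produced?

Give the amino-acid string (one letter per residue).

Answer: TMRT

Derivation:
start AUG at pos 2
pos 2: AUG -> T; peptide=T
pos 5: UUG -> M; peptide=TM
pos 8: UCG -> R; peptide=TMR
pos 11: GUG -> T; peptide=TMRT
pos 14: UAA -> STOP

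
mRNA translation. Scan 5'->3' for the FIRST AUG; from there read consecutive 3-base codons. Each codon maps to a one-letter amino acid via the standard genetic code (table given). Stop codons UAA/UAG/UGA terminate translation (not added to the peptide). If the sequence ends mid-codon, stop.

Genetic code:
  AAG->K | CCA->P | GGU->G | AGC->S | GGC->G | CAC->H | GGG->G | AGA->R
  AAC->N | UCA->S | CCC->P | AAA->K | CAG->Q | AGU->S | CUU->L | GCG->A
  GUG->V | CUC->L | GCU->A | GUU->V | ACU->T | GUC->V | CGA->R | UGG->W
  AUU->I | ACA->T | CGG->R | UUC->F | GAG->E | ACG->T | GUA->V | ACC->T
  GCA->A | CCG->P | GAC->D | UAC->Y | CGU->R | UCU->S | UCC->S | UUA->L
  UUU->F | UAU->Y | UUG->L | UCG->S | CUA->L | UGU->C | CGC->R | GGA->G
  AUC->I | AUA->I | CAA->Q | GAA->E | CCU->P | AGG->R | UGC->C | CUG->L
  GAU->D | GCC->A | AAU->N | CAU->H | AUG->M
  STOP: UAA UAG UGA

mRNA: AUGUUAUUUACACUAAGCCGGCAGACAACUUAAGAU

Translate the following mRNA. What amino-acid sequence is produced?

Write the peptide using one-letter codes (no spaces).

start AUG at pos 0
pos 0: AUG -> M; peptide=M
pos 3: UUA -> L; peptide=ML
pos 6: UUU -> F; peptide=MLF
pos 9: ACA -> T; peptide=MLFT
pos 12: CUA -> L; peptide=MLFTL
pos 15: AGC -> S; peptide=MLFTLS
pos 18: CGG -> R; peptide=MLFTLSR
pos 21: CAG -> Q; peptide=MLFTLSRQ
pos 24: ACA -> T; peptide=MLFTLSRQT
pos 27: ACU -> T; peptide=MLFTLSRQTT
pos 30: UAA -> STOP

Answer: MLFTLSRQTT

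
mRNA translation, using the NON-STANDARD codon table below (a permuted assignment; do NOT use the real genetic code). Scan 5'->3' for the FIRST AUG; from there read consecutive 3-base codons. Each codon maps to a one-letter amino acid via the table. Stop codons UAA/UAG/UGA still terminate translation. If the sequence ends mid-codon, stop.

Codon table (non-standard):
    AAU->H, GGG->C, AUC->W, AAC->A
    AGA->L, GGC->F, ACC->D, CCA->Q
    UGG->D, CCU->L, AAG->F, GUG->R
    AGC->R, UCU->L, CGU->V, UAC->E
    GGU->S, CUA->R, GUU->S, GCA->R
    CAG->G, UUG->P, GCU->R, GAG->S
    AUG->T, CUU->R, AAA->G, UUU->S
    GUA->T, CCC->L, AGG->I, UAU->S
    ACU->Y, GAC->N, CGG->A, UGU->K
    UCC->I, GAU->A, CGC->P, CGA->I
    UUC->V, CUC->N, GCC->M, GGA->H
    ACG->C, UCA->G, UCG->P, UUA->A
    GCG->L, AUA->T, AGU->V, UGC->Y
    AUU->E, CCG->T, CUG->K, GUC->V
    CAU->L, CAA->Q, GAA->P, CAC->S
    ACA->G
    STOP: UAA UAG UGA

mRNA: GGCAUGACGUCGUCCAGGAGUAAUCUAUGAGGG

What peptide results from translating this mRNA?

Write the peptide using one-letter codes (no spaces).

start AUG at pos 3
pos 3: AUG -> T; peptide=T
pos 6: ACG -> C; peptide=TC
pos 9: UCG -> P; peptide=TCP
pos 12: UCC -> I; peptide=TCPI
pos 15: AGG -> I; peptide=TCPII
pos 18: AGU -> V; peptide=TCPIIV
pos 21: AAU -> H; peptide=TCPIIVH
pos 24: CUA -> R; peptide=TCPIIVHR
pos 27: UGA -> STOP

Answer: TCPIIVHR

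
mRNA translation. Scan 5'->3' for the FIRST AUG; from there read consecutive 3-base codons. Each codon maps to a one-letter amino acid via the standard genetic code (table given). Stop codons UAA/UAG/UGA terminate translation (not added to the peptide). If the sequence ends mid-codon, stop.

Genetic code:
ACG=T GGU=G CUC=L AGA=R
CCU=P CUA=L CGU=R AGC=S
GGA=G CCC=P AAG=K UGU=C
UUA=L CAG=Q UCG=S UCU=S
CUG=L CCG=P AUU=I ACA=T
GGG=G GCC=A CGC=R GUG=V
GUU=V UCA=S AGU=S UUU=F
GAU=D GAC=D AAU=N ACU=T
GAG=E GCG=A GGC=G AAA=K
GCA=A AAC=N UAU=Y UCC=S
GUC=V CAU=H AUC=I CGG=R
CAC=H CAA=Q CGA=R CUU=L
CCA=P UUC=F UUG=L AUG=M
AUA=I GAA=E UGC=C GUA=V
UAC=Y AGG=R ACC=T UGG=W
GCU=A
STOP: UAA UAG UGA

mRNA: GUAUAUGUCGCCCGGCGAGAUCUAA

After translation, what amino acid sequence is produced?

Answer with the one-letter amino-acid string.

Answer: MSPGEI

Derivation:
start AUG at pos 4
pos 4: AUG -> M; peptide=M
pos 7: UCG -> S; peptide=MS
pos 10: CCC -> P; peptide=MSP
pos 13: GGC -> G; peptide=MSPG
pos 16: GAG -> E; peptide=MSPGE
pos 19: AUC -> I; peptide=MSPGEI
pos 22: UAA -> STOP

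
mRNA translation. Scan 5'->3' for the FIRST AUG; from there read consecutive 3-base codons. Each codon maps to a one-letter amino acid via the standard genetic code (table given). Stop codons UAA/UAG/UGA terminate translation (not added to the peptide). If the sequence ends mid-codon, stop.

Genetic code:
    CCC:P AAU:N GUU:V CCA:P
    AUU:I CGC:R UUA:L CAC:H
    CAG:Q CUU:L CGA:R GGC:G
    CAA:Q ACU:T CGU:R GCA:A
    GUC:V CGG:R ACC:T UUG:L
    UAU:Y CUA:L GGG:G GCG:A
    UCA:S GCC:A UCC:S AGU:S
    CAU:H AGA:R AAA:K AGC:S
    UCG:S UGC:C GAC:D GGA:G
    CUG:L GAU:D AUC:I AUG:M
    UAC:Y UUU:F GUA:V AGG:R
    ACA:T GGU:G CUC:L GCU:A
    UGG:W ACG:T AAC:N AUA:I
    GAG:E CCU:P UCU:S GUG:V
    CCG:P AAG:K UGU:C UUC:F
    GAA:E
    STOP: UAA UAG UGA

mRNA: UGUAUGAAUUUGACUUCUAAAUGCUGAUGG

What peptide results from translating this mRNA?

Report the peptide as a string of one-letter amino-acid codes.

start AUG at pos 3
pos 3: AUG -> M; peptide=M
pos 6: AAU -> N; peptide=MN
pos 9: UUG -> L; peptide=MNL
pos 12: ACU -> T; peptide=MNLT
pos 15: UCU -> S; peptide=MNLTS
pos 18: AAA -> K; peptide=MNLTSK
pos 21: UGC -> C; peptide=MNLTSKC
pos 24: UGA -> STOP

Answer: MNLTSKC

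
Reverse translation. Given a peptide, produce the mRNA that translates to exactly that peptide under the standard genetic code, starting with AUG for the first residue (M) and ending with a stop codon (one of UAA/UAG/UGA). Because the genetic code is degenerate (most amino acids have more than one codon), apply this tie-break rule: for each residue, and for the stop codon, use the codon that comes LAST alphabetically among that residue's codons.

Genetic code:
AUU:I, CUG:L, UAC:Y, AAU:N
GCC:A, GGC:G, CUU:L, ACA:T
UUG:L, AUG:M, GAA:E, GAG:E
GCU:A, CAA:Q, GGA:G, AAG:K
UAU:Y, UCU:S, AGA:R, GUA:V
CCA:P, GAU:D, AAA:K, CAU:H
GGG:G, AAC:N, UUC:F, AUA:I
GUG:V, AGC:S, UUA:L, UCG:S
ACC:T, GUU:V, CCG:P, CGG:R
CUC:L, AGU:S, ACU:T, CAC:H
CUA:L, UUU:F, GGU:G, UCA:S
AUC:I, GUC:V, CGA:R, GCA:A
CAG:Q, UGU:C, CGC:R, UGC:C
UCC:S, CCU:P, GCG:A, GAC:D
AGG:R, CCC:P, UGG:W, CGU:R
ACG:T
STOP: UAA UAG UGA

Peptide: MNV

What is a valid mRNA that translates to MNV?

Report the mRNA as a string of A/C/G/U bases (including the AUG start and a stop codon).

residue 1: M -> AUG (start codon)
residue 2: N codons sorted = AAC,AAU -> pick last = AAU
residue 3: V codons sorted = GUA,GUC,GUG,GUU -> pick last = GUU
terminator: stop codons sorted = UAA,UAG,UGA -> pick last = UGA

Answer: mRNA: AUGAAUGUUUGA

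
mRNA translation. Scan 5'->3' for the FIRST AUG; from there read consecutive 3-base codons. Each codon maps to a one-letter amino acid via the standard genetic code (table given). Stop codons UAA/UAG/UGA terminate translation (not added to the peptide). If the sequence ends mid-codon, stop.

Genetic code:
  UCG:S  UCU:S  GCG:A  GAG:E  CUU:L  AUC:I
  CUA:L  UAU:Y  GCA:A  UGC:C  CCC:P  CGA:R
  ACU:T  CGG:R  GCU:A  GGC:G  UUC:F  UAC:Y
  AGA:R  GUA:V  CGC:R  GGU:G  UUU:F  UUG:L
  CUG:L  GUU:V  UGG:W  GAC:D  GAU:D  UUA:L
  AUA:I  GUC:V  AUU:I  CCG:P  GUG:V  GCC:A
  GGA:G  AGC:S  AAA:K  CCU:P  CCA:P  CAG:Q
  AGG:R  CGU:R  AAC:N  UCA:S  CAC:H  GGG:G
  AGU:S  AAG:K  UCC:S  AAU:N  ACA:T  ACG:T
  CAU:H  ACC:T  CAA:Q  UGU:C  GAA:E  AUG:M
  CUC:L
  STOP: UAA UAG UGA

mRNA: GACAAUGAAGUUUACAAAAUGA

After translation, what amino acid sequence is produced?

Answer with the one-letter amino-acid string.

Answer: MKFTK

Derivation:
start AUG at pos 4
pos 4: AUG -> M; peptide=M
pos 7: AAG -> K; peptide=MK
pos 10: UUU -> F; peptide=MKF
pos 13: ACA -> T; peptide=MKFT
pos 16: AAA -> K; peptide=MKFTK
pos 19: UGA -> STOP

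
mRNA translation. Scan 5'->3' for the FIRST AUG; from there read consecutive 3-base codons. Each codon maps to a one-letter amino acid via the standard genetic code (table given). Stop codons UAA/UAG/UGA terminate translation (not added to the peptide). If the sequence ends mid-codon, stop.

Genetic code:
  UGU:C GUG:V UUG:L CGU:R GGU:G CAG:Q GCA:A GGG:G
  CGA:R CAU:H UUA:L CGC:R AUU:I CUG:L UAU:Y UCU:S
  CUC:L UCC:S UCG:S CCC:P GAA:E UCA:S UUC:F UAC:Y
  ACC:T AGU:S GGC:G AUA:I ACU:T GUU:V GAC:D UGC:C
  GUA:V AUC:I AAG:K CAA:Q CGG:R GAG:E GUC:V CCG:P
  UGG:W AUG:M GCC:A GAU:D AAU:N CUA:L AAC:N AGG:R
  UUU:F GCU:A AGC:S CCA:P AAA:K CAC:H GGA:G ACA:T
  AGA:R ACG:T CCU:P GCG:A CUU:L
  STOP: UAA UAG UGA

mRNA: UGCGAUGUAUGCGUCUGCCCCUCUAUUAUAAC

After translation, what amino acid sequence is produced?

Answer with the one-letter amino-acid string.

Answer: MYASAPLL

Derivation:
start AUG at pos 4
pos 4: AUG -> M; peptide=M
pos 7: UAU -> Y; peptide=MY
pos 10: GCG -> A; peptide=MYA
pos 13: UCU -> S; peptide=MYAS
pos 16: GCC -> A; peptide=MYASA
pos 19: CCU -> P; peptide=MYASAP
pos 22: CUA -> L; peptide=MYASAPL
pos 25: UUA -> L; peptide=MYASAPLL
pos 28: UAA -> STOP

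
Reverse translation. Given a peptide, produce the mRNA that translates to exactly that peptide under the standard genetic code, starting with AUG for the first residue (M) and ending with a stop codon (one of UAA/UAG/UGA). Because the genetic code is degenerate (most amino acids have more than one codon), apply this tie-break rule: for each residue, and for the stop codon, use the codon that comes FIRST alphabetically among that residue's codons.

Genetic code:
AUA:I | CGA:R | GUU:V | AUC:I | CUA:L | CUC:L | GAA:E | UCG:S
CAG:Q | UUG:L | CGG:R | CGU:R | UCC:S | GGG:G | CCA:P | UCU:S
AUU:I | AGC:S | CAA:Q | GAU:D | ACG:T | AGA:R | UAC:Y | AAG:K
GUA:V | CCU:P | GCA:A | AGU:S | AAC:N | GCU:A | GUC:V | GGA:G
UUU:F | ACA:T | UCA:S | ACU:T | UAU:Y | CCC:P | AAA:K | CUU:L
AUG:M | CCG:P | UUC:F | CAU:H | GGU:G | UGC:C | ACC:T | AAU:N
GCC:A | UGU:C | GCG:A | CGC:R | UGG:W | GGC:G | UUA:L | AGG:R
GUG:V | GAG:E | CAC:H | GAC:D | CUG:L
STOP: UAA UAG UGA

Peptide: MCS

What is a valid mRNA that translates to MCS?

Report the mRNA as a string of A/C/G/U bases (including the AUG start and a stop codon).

residue 1: M -> AUG (start codon)
residue 2: C codons sorted = UGC,UGU -> pick first = UGC
residue 3: S codons sorted = AGC,AGU,UCA,UCC,UCG,UCU -> pick first = AGC
terminator: stop codons sorted = UAA,UAG,UGA -> pick first = UAA

Answer: mRNA: AUGUGCAGCUAA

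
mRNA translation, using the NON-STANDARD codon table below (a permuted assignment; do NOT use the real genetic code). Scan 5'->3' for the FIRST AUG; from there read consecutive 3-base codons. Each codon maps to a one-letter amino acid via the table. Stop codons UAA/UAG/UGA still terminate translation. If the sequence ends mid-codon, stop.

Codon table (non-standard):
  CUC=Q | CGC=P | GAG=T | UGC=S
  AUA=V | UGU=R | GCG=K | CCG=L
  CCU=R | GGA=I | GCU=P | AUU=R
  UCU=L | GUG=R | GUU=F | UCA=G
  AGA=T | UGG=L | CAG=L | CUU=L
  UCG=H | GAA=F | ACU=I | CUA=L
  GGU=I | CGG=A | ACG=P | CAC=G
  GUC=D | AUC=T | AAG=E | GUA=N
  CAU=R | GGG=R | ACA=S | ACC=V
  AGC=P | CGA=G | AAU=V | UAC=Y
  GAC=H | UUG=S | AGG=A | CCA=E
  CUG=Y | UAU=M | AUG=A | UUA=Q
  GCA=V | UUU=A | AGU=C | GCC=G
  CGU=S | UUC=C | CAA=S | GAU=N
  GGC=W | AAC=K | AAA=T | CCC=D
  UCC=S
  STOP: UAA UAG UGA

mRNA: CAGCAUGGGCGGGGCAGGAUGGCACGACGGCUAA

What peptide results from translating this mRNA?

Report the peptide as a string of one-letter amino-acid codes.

start AUG at pos 4
pos 4: AUG -> A; peptide=A
pos 7: GGC -> W; peptide=AW
pos 10: GGG -> R; peptide=AWR
pos 13: GCA -> V; peptide=AWRV
pos 16: GGA -> I; peptide=AWRVI
pos 19: UGG -> L; peptide=AWRVIL
pos 22: CAC -> G; peptide=AWRVILG
pos 25: GAC -> H; peptide=AWRVILGH
pos 28: GGC -> W; peptide=AWRVILGHW
pos 31: UAA -> STOP

Answer: AWRVILGHW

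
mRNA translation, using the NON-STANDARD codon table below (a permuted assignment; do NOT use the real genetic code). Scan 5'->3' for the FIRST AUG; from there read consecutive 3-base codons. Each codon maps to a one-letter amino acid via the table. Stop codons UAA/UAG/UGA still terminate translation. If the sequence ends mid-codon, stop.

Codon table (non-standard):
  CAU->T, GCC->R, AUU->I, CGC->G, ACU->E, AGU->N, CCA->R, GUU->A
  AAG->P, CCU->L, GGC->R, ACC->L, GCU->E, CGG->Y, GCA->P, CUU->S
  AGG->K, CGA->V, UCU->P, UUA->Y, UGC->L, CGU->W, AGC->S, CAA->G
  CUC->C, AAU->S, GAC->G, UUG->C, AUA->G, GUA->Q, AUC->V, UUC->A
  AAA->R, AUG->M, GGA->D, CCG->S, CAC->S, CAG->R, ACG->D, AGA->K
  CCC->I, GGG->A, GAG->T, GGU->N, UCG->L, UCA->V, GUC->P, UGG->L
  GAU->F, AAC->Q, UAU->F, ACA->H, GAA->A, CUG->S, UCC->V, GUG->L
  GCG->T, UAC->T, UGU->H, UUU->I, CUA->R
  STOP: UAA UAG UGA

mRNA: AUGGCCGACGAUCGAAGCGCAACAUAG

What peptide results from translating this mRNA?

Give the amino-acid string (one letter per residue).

start AUG at pos 0
pos 0: AUG -> M; peptide=M
pos 3: GCC -> R; peptide=MR
pos 6: GAC -> G; peptide=MRG
pos 9: GAU -> F; peptide=MRGF
pos 12: CGA -> V; peptide=MRGFV
pos 15: AGC -> S; peptide=MRGFVS
pos 18: GCA -> P; peptide=MRGFVSP
pos 21: ACA -> H; peptide=MRGFVSPH
pos 24: UAG -> STOP

Answer: MRGFVSPH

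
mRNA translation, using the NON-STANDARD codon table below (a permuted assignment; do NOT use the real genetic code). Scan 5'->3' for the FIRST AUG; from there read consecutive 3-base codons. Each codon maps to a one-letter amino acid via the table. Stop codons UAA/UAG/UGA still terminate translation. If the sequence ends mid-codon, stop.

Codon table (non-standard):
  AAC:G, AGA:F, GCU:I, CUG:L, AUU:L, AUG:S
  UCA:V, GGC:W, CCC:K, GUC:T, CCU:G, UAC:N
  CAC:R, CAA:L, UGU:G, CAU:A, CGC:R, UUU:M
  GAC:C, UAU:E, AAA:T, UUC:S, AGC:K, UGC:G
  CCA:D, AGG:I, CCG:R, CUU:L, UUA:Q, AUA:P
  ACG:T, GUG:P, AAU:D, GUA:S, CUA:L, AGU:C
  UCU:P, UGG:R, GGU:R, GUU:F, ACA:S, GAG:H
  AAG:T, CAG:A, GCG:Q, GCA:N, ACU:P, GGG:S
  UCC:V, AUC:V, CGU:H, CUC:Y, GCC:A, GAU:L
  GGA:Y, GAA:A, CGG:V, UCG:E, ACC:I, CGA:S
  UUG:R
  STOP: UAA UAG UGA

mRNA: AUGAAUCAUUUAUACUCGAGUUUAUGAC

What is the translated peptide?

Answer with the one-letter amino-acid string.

Answer: SDAQNECQ

Derivation:
start AUG at pos 0
pos 0: AUG -> S; peptide=S
pos 3: AAU -> D; peptide=SD
pos 6: CAU -> A; peptide=SDA
pos 9: UUA -> Q; peptide=SDAQ
pos 12: UAC -> N; peptide=SDAQN
pos 15: UCG -> E; peptide=SDAQNE
pos 18: AGU -> C; peptide=SDAQNEC
pos 21: UUA -> Q; peptide=SDAQNECQ
pos 24: UGA -> STOP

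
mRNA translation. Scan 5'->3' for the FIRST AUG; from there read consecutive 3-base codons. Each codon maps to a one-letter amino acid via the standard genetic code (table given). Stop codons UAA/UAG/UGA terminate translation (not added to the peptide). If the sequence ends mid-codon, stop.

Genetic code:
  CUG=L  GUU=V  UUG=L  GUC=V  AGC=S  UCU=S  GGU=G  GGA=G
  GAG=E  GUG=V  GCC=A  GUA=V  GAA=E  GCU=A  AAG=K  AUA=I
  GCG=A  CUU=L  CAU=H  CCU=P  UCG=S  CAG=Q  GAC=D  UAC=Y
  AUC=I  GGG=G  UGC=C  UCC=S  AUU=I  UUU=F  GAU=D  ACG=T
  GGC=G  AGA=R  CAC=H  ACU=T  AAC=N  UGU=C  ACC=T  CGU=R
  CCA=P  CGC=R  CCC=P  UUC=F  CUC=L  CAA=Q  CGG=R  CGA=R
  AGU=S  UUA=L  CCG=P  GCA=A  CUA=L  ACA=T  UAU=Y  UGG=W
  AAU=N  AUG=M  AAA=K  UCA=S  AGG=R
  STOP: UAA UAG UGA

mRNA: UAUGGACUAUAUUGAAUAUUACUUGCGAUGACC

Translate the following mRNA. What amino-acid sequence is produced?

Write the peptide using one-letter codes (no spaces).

start AUG at pos 1
pos 1: AUG -> M; peptide=M
pos 4: GAC -> D; peptide=MD
pos 7: UAU -> Y; peptide=MDY
pos 10: AUU -> I; peptide=MDYI
pos 13: GAA -> E; peptide=MDYIE
pos 16: UAU -> Y; peptide=MDYIEY
pos 19: UAC -> Y; peptide=MDYIEYY
pos 22: UUG -> L; peptide=MDYIEYYL
pos 25: CGA -> R; peptide=MDYIEYYLR
pos 28: UGA -> STOP

Answer: MDYIEYYLR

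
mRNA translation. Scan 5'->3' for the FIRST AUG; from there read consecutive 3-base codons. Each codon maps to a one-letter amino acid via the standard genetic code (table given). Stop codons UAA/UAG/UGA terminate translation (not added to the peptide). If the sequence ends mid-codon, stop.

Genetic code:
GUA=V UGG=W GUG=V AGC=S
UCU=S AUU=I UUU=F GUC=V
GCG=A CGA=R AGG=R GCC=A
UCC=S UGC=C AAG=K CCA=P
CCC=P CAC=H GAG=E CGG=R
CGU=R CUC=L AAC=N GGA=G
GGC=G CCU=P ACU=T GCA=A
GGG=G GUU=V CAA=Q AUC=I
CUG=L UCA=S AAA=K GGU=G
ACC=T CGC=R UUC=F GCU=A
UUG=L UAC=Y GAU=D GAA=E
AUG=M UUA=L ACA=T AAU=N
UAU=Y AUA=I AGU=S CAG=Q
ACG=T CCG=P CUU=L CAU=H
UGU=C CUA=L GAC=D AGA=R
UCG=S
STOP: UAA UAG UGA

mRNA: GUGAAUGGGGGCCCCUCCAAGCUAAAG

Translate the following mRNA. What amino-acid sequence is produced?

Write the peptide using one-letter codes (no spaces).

start AUG at pos 4
pos 4: AUG -> M; peptide=M
pos 7: GGG -> G; peptide=MG
pos 10: GCC -> A; peptide=MGA
pos 13: CCU -> P; peptide=MGAP
pos 16: CCA -> P; peptide=MGAPP
pos 19: AGC -> S; peptide=MGAPPS
pos 22: UAA -> STOP

Answer: MGAPPS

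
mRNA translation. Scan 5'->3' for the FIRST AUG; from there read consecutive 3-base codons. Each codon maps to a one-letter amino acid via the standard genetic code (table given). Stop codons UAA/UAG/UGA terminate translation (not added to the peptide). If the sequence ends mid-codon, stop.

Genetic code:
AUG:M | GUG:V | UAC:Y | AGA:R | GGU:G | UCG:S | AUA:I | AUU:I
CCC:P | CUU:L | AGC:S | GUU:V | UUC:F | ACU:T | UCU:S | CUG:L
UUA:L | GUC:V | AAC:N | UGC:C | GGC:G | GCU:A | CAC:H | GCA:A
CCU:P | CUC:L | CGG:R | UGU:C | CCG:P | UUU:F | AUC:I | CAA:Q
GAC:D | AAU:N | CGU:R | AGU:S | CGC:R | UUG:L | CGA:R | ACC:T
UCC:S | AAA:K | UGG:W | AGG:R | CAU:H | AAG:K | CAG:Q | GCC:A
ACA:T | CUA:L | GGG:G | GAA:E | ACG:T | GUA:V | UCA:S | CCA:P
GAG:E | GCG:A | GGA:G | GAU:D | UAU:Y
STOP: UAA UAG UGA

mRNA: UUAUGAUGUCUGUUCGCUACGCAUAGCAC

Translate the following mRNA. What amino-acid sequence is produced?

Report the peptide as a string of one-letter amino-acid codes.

Answer: MMSVRYA

Derivation:
start AUG at pos 2
pos 2: AUG -> M; peptide=M
pos 5: AUG -> M; peptide=MM
pos 8: UCU -> S; peptide=MMS
pos 11: GUU -> V; peptide=MMSV
pos 14: CGC -> R; peptide=MMSVR
pos 17: UAC -> Y; peptide=MMSVRY
pos 20: GCA -> A; peptide=MMSVRYA
pos 23: UAG -> STOP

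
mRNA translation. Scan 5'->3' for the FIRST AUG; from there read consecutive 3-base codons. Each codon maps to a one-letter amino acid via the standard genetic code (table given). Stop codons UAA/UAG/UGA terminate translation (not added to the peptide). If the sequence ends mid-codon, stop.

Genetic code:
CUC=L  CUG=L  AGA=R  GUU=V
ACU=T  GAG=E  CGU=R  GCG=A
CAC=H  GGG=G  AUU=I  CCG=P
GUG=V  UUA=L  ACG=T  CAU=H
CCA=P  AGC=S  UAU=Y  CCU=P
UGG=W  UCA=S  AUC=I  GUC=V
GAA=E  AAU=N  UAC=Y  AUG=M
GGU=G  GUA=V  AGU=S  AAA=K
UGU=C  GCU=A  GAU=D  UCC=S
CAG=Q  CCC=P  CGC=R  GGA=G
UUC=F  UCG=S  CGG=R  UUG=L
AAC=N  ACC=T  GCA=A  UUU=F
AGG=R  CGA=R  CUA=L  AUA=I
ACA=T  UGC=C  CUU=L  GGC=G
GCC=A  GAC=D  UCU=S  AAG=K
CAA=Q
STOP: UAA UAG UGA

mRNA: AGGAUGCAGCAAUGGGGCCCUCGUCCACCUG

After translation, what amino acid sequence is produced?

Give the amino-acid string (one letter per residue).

Answer: MQQWGPRPP

Derivation:
start AUG at pos 3
pos 3: AUG -> M; peptide=M
pos 6: CAG -> Q; peptide=MQ
pos 9: CAA -> Q; peptide=MQQ
pos 12: UGG -> W; peptide=MQQW
pos 15: GGC -> G; peptide=MQQWG
pos 18: CCU -> P; peptide=MQQWGP
pos 21: CGU -> R; peptide=MQQWGPR
pos 24: CCA -> P; peptide=MQQWGPRP
pos 27: CCU -> P; peptide=MQQWGPRPP
pos 30: only 1 nt remain (<3), stop (end of mRNA)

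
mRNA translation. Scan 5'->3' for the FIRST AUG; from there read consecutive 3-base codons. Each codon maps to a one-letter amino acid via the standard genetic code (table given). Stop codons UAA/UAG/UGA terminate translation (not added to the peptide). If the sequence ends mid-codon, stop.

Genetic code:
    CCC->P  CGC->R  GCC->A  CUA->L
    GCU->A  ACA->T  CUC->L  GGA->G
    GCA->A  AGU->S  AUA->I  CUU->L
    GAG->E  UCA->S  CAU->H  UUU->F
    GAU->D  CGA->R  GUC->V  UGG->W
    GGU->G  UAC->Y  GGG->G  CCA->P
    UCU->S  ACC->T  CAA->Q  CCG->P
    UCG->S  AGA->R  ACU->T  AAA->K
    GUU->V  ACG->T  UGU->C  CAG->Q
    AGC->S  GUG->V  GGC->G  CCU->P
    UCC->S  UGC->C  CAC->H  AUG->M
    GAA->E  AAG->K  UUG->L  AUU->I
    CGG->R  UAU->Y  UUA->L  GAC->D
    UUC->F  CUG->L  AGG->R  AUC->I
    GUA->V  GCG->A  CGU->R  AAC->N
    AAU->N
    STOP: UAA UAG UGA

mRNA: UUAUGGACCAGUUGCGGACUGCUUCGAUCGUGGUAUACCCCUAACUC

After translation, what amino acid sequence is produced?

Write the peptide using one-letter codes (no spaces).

Answer: MDQLRTASIVVYP

Derivation:
start AUG at pos 2
pos 2: AUG -> M; peptide=M
pos 5: GAC -> D; peptide=MD
pos 8: CAG -> Q; peptide=MDQ
pos 11: UUG -> L; peptide=MDQL
pos 14: CGG -> R; peptide=MDQLR
pos 17: ACU -> T; peptide=MDQLRT
pos 20: GCU -> A; peptide=MDQLRTA
pos 23: UCG -> S; peptide=MDQLRTAS
pos 26: AUC -> I; peptide=MDQLRTASI
pos 29: GUG -> V; peptide=MDQLRTASIV
pos 32: GUA -> V; peptide=MDQLRTASIVV
pos 35: UAC -> Y; peptide=MDQLRTASIVVY
pos 38: CCC -> P; peptide=MDQLRTASIVVYP
pos 41: UAA -> STOP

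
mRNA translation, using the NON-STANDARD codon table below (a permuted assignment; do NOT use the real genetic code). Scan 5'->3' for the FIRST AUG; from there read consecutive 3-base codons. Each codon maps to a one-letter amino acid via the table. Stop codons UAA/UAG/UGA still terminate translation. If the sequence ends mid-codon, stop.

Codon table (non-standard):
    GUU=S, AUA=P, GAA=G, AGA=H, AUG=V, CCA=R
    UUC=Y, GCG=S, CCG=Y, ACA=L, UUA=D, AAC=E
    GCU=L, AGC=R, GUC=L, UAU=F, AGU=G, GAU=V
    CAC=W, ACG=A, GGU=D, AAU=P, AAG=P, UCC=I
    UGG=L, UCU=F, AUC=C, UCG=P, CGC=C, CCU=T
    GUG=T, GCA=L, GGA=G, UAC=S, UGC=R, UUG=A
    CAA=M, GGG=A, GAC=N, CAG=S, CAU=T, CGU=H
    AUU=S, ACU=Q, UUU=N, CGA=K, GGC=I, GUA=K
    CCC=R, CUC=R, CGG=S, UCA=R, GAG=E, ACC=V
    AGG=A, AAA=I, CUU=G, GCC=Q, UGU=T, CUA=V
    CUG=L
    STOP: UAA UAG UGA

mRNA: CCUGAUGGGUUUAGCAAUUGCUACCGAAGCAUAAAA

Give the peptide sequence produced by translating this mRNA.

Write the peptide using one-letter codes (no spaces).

start AUG at pos 4
pos 4: AUG -> V; peptide=V
pos 7: GGU -> D; peptide=VD
pos 10: UUA -> D; peptide=VDD
pos 13: GCA -> L; peptide=VDDL
pos 16: AUU -> S; peptide=VDDLS
pos 19: GCU -> L; peptide=VDDLSL
pos 22: ACC -> V; peptide=VDDLSLV
pos 25: GAA -> G; peptide=VDDLSLVG
pos 28: GCA -> L; peptide=VDDLSLVGL
pos 31: UAA -> STOP

Answer: VDDLSLVGL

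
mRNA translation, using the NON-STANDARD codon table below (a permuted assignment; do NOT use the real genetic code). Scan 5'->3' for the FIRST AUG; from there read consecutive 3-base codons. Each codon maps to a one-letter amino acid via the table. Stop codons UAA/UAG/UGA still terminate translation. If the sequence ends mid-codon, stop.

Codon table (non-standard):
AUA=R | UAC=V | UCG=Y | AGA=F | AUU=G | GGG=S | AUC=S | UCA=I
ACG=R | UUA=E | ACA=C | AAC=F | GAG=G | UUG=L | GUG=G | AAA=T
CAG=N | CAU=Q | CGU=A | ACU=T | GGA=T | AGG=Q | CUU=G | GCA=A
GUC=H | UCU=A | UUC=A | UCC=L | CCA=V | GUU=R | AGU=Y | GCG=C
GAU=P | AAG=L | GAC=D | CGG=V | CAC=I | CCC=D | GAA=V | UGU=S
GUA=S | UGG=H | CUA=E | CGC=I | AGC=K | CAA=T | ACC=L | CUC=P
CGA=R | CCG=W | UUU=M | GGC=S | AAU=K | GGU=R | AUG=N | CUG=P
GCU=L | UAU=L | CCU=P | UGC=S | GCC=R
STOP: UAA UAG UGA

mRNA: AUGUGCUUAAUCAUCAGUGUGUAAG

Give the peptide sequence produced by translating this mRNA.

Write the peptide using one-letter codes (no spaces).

start AUG at pos 0
pos 0: AUG -> N; peptide=N
pos 3: UGC -> S; peptide=NS
pos 6: UUA -> E; peptide=NSE
pos 9: AUC -> S; peptide=NSES
pos 12: AUC -> S; peptide=NSESS
pos 15: AGU -> Y; peptide=NSESSY
pos 18: GUG -> G; peptide=NSESSYG
pos 21: UAA -> STOP

Answer: NSESSYG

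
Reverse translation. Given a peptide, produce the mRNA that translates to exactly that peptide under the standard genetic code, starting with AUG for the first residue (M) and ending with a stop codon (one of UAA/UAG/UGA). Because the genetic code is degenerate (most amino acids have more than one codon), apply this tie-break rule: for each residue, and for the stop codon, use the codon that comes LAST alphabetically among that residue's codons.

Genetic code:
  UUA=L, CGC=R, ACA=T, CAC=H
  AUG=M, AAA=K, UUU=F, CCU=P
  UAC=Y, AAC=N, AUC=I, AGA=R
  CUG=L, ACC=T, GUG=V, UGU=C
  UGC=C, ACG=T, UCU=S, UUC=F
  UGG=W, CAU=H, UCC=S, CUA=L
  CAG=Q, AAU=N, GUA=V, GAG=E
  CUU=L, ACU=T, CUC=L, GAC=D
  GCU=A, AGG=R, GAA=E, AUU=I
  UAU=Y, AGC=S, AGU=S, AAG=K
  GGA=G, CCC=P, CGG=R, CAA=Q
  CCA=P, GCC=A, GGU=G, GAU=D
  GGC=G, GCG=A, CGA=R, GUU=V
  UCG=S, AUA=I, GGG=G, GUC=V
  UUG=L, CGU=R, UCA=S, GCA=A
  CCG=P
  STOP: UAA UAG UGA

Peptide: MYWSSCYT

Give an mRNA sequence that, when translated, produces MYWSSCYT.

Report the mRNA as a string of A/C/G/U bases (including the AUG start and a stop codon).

Answer: mRNA: AUGUAUUGGUCUUCUUGUUAUACUUGA

Derivation:
residue 1: M -> AUG (start codon)
residue 2: Y codons sorted = UAC,UAU -> pick last = UAU
residue 3: W -> UGG (only codon)
residue 4: S codons sorted = AGC,AGU,UCA,UCC,UCG,UCU -> pick last = UCU
residue 5: S codons sorted = AGC,AGU,UCA,UCC,UCG,UCU -> pick last = UCU
residue 6: C codons sorted = UGC,UGU -> pick last = UGU
residue 7: Y codons sorted = UAC,UAU -> pick last = UAU
residue 8: T codons sorted = ACA,ACC,ACG,ACU -> pick last = ACU
terminator: stop codons sorted = UAA,UAG,UGA -> pick last = UGA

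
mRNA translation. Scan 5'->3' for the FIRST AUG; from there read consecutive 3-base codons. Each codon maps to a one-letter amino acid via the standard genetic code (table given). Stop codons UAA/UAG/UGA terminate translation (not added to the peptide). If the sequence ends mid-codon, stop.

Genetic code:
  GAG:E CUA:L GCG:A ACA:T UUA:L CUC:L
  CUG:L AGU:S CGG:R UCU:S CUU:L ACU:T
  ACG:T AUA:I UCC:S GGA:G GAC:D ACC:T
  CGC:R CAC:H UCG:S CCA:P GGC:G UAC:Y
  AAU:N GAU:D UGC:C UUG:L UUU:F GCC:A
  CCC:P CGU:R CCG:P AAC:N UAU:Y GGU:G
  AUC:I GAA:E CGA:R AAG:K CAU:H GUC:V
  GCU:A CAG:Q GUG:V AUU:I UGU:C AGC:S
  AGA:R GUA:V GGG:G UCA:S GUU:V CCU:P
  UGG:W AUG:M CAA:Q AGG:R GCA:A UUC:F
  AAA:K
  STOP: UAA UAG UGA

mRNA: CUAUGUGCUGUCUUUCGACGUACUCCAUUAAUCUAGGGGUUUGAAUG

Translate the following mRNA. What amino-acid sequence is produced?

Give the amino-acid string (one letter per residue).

start AUG at pos 2
pos 2: AUG -> M; peptide=M
pos 5: UGC -> C; peptide=MC
pos 8: UGU -> C; peptide=MCC
pos 11: CUU -> L; peptide=MCCL
pos 14: UCG -> S; peptide=MCCLS
pos 17: ACG -> T; peptide=MCCLST
pos 20: UAC -> Y; peptide=MCCLSTY
pos 23: UCC -> S; peptide=MCCLSTYS
pos 26: AUU -> I; peptide=MCCLSTYSI
pos 29: AAU -> N; peptide=MCCLSTYSIN
pos 32: CUA -> L; peptide=MCCLSTYSINL
pos 35: GGG -> G; peptide=MCCLSTYSINLG
pos 38: GUU -> V; peptide=MCCLSTYSINLGV
pos 41: UGA -> STOP

Answer: MCCLSTYSINLGV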